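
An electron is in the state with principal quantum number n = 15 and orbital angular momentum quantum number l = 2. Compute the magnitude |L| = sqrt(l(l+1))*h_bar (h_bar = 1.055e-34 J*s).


L = sqrt(l*(l+1)) * h_bar
= sqrt(2 * 3) * 1.055e-34
= sqrt(6) * 1.055e-34
= 2.4495 * 1.055e-34
= 2.5842e-34 J*s

2.5842e-34


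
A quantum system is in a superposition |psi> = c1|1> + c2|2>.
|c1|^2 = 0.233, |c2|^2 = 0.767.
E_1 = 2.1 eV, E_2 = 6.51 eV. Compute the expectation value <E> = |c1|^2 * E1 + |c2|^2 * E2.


<E> = |c1|^2 * E1 + |c2|^2 * E2
= 0.233 * 2.1 + 0.767 * 6.51
= 0.4893 + 4.9932
= 5.4825 eV

5.4825


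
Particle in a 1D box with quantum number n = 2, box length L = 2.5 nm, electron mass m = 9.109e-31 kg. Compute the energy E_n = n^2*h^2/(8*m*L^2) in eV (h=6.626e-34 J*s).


E = n^2 * h^2 / (8 * m * L^2)
= 2^2 * (6.626e-34)^2 / (8 * 9.109e-31 * (2.5e-9)^2)
= 4 * 4.3904e-67 / (8 * 9.109e-31 * 6.2500e-18)
= 3.8559e-20 J
= 0.2407 eV

0.2407


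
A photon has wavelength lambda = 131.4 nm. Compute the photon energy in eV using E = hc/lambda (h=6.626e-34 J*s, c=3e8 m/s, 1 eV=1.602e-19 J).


E = hc / lambda
= (6.626e-34)(3e8) / (131.4e-9)
= 1.9878e-25 / 1.3140e-07
= 1.5128e-18 J
Converting to eV: 1.5128e-18 / 1.602e-19
= 9.4431 eV

9.4431


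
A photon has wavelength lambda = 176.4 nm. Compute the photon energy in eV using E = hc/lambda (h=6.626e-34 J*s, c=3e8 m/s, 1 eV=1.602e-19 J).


E = hc / lambda
= (6.626e-34)(3e8) / (176.4e-9)
= 1.9878e-25 / 1.7640e-07
= 1.1269e-18 J
Converting to eV: 1.1269e-18 / 1.602e-19
= 7.0341 eV

7.0341


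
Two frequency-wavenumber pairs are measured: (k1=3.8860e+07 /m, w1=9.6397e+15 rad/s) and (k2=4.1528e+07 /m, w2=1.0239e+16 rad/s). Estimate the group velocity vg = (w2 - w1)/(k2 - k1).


vg = (w2 - w1) / (k2 - k1)
= (1.0239e+16 - 9.6397e+15) / (4.1528e+07 - 3.8860e+07)
= 5.9930e+14 / 2.6680e+06
= 2.2463e+08 m/s

2.2463e+08


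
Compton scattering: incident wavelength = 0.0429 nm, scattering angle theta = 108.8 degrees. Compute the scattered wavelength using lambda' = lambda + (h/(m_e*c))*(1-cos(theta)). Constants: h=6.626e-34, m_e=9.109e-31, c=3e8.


Compton wavelength: h/(m_e*c) = 2.4247e-12 m
d_lambda = 2.4247e-12 * (1 - cos(108.8 deg))
= 2.4247e-12 * 1.322266
= 3.2061e-12 m = 0.003206 nm
lambda' = 0.0429 + 0.003206
= 0.046106 nm

0.046106


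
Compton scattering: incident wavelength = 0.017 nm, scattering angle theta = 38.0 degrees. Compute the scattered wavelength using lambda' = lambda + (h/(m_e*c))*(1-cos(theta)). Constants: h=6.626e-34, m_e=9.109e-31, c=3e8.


Compton wavelength: h/(m_e*c) = 2.4247e-12 m
d_lambda = 2.4247e-12 * (1 - cos(38.0 deg))
= 2.4247e-12 * 0.211989
= 5.1401e-13 m = 0.000514 nm
lambda' = 0.017 + 0.000514
= 0.017514 nm

0.017514


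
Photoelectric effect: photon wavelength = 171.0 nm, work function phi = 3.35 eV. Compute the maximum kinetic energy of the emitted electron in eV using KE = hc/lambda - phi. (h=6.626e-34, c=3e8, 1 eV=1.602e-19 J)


E_photon = hc / lambda
= (6.626e-34)(3e8) / (171.0e-9)
= 1.1625e-18 J
= 7.2563 eV
KE = E_photon - phi
= 7.2563 - 3.35
= 3.9063 eV

3.9063


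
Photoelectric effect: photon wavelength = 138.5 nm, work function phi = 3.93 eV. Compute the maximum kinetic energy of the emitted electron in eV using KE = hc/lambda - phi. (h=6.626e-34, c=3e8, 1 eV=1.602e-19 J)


E_photon = hc / lambda
= (6.626e-34)(3e8) / (138.5e-9)
= 1.4352e-18 J
= 8.959 eV
KE = E_photon - phi
= 8.959 - 3.93
= 5.029 eV

5.029


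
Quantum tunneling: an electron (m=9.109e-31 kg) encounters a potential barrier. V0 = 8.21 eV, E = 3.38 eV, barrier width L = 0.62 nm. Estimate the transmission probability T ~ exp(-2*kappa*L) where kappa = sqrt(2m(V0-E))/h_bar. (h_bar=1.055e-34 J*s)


V0 - E = 4.83 eV = 7.7377e-19 J
kappa = sqrt(2 * m * (V0-E)) / h_bar
= sqrt(2 * 9.109e-31 * 7.7377e-19) / 1.055e-34
= 1.1254e+10 /m
2*kappa*L = 2 * 1.1254e+10 * 0.62e-9
= 13.9548
T = exp(-13.9548) = 8.699544e-07

8.699544e-07


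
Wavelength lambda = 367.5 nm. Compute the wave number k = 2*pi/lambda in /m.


k = 2 * pi / lambda
= 6.2832 / (367.5e-9)
= 6.2832 / 3.6750e-07
= 1.7097e+07 /m

1.7097e+07


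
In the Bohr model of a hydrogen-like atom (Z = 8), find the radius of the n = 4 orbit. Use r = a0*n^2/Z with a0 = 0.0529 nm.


r = a0 * n^2 / Z
= 0.0529 * 4^2 / 8
= 0.0529 * 16 / 8
= 0.1058 nm

0.1058


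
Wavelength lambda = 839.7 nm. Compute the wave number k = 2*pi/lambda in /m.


k = 2 * pi / lambda
= 6.2832 / (839.7e-9)
= 6.2832 / 8.3970e-07
= 7.4827e+06 /m

7.4827e+06


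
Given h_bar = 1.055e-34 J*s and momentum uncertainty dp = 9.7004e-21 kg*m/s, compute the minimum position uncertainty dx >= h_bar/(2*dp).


dx = h_bar / (2 * dp)
= 1.055e-34 / (2 * 9.7004e-21)
= 1.055e-34 / 1.9401e-20
= 5.4379e-15 m

5.4379e-15


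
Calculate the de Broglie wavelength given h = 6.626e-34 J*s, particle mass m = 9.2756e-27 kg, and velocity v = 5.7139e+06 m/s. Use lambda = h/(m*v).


lambda = h / (m * v)
= 6.626e-34 / (9.2756e-27 * 5.7139e+06)
= 6.626e-34 / 5.3000e-20
= 1.2502e-14 m

1.2502e-14


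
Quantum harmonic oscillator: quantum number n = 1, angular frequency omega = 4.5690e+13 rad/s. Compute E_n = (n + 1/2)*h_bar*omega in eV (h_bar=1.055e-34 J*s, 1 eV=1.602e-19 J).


E = (n + 1/2) * h_bar * omega
= (1 + 0.5) * 1.055e-34 * 4.5690e+13
= 1.5 * 4.8203e-21
= 7.2304e-21 J
= 0.0451 eV

0.0451


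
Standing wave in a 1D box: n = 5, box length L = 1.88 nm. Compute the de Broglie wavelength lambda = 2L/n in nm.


lambda = 2L / n
= 2 * 1.88 / 5
= 3.76 / 5
= 0.752 nm

0.752


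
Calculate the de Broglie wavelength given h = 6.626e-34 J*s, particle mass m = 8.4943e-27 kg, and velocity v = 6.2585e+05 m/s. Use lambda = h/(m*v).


lambda = h / (m * v)
= 6.626e-34 / (8.4943e-27 * 6.2585e+05)
= 6.626e-34 / 5.3162e-21
= 1.2464e-13 m

1.2464e-13


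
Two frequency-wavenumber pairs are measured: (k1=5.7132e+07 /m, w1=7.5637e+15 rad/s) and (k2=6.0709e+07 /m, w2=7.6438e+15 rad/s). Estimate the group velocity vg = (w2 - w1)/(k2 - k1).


vg = (w2 - w1) / (k2 - k1)
= (7.6438e+15 - 7.5637e+15) / (6.0709e+07 - 5.7132e+07)
= 8.0100e+13 / 3.5770e+06
= 2.2393e+07 m/s

2.2393e+07


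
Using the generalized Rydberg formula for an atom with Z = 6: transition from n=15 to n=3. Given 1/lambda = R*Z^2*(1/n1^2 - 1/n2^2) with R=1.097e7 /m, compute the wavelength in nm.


1/lambda = R * Z^2 * (1/n1^2 - 1/n2^2)
= 1.097e7 * 6^2 * (1/3^2 - 1/15^2)
= 1.097e7 * 36 * (0.111111 - 0.004444)
= 4.2125e+07 /m
lambda = 1 / 4.2125e+07
= 23.739 nm

23.739


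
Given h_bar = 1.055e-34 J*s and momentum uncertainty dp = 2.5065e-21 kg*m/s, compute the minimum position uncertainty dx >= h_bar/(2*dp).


dx = h_bar / (2 * dp)
= 1.055e-34 / (2 * 2.5065e-21)
= 1.055e-34 / 5.0130e-21
= 2.1045e-14 m

2.1045e-14


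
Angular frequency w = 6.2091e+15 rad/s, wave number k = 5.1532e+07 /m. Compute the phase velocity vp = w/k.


vp = w / k
= 6.2091e+15 / 5.1532e+07
= 1.2049e+08 m/s

1.2049e+08


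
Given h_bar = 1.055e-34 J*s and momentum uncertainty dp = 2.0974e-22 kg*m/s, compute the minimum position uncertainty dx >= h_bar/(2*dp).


dx = h_bar / (2 * dp)
= 1.055e-34 / (2 * 2.0974e-22)
= 1.055e-34 / 4.1948e-22
= 2.5150e-13 m

2.5150e-13


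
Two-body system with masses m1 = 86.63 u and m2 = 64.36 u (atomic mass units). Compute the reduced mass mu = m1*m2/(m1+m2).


mu = m1 * m2 / (m1 + m2)
= 86.63 * 64.36 / (86.63 + 64.36)
= 5575.5068 / 150.99
= 36.9263 u

36.9263


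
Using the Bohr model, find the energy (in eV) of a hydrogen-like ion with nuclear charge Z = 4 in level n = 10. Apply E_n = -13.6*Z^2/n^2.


E_n = -13.6 * Z^2 / n^2
= -13.6 * 4^2 / 10^2
= -13.6 * 16 / 100
= -2.176 eV

-2.176


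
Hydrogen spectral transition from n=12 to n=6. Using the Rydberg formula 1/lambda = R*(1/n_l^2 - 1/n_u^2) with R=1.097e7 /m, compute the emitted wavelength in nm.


1/lambda = R * (1/n_l^2 - 1/n_u^2)
= 1.097e7 * (1/6^2 - 1/12^2)
= 1.097e7 * (0.027778 - 0.006944)
= 1.097e7 * 0.020833
= 2.2854e+05 /m
lambda = 1 / 2.2854e+05 = 4375.5697 nm

4375.5697


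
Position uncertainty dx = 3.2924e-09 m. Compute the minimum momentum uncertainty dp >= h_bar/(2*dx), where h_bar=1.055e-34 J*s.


dp = h_bar / (2 * dx)
= 1.055e-34 / (2 * 3.2924e-09)
= 1.055e-34 / 6.5848e-09
= 1.6022e-26 kg*m/s

1.6022e-26


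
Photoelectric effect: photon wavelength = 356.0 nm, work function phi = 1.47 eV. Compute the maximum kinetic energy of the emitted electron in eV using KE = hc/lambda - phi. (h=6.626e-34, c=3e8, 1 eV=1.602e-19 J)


E_photon = hc / lambda
= (6.626e-34)(3e8) / (356.0e-9)
= 5.5837e-19 J
= 3.4855 eV
KE = E_photon - phi
= 3.4855 - 1.47
= 2.0155 eV

2.0155


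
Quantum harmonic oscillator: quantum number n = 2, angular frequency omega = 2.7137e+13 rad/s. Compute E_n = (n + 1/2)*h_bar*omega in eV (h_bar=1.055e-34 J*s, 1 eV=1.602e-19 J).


E = (n + 1/2) * h_bar * omega
= (2 + 0.5) * 1.055e-34 * 2.7137e+13
= 2.5 * 2.8630e-21
= 7.1574e-21 J
= 0.0447 eV

0.0447


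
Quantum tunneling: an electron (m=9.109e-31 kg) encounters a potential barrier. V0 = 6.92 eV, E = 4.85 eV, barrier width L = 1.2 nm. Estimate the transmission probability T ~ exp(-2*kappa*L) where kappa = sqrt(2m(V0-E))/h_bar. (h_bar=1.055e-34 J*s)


V0 - E = 2.07 eV = 3.3161e-19 J
kappa = sqrt(2 * m * (V0-E)) / h_bar
= sqrt(2 * 9.109e-31 * 3.3161e-19) / 1.055e-34
= 7.3674e+09 /m
2*kappa*L = 2 * 7.3674e+09 * 1.2e-9
= 17.6818
T = exp(-17.6818) = 2.093669e-08

2.093669e-08


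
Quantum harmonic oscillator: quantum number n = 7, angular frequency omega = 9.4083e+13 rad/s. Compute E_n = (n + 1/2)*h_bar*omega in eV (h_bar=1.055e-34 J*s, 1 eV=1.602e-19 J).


E = (n + 1/2) * h_bar * omega
= (7 + 0.5) * 1.055e-34 * 9.4083e+13
= 7.5 * 9.9258e-21
= 7.4443e-20 J
= 0.4647 eV

0.4647


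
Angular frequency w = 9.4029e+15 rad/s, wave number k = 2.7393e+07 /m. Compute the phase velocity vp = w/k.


vp = w / k
= 9.4029e+15 / 2.7393e+07
= 3.4326e+08 m/s

3.4326e+08


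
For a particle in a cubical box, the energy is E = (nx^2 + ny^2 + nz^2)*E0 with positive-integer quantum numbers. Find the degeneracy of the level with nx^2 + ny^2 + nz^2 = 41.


Enumerate all (nx, ny, nz) with nx^2 + ny^2 + nz^2 = 41:
(1,2,6)
(1,6,2)
(2,1,6)
(2,6,1)
(3,4,4)
(4,3,4)
(4,4,3)
(6,1,2)
(6,2,1)
Total degeneracy = 9

9


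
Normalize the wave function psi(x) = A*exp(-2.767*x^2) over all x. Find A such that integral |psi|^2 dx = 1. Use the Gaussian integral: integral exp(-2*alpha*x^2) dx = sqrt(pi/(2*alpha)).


integral |psi|^2 dx = A^2 * sqrt(pi/(2*alpha)) = 1
A^2 = sqrt(2*alpha/pi)
= sqrt(2 * 2.767 / pi)
= 1.327225
A = sqrt(1.327225)
= 1.1521

1.1521


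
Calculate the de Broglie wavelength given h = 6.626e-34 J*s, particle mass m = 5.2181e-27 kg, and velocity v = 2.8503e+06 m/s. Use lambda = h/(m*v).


lambda = h / (m * v)
= 6.626e-34 / (5.2181e-27 * 2.8503e+06)
= 6.626e-34 / 1.4873e-20
= 4.4550e-14 m

4.4550e-14


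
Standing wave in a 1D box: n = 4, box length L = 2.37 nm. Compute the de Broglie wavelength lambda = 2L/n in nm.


lambda = 2L / n
= 2 * 2.37 / 4
= 4.74 / 4
= 1.185 nm

1.185


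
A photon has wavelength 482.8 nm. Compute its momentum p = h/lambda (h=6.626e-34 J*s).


p = h / lambda
= 6.626e-34 / (482.8e-9)
= 6.626e-34 / 4.8280e-07
= 1.3724e-27 kg*m/s

1.3724e-27


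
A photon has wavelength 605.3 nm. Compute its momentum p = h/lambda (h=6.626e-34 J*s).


p = h / lambda
= 6.626e-34 / (605.3e-9)
= 6.626e-34 / 6.0530e-07
= 1.0947e-27 kg*m/s

1.0947e-27


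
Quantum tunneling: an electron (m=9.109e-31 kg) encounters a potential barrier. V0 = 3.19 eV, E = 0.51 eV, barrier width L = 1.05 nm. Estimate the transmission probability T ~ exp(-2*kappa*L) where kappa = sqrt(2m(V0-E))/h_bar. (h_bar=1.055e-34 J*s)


V0 - E = 2.68 eV = 4.2934e-19 J
kappa = sqrt(2 * m * (V0-E)) / h_bar
= sqrt(2 * 9.109e-31 * 4.2934e-19) / 1.055e-34
= 8.3829e+09 /m
2*kappa*L = 2 * 8.3829e+09 * 1.05e-9
= 17.6042
T = exp(-17.6042) = 2.262565e-08

2.262565e-08


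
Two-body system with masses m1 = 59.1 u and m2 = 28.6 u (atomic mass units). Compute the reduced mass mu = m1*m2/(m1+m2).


mu = m1 * m2 / (m1 + m2)
= 59.1 * 28.6 / (59.1 + 28.6)
= 1690.26 / 87.7
= 19.2732 u

19.2732


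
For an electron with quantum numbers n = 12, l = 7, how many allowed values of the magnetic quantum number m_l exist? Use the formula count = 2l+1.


m_l ranges from -l to +l in integer steps
So m_l goes from -7 to +7
Count = 2l + 1 = 2*7 + 1
= 15

15


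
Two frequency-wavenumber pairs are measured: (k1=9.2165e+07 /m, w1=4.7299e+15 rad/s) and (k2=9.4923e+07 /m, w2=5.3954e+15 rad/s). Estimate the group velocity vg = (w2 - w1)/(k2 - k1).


vg = (w2 - w1) / (k2 - k1)
= (5.3954e+15 - 4.7299e+15) / (9.4923e+07 - 9.2165e+07)
= 6.6550e+14 / 2.7580e+06
= 2.4130e+08 m/s

2.4130e+08


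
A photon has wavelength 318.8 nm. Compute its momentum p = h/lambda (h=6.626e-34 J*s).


p = h / lambda
= 6.626e-34 / (318.8e-9)
= 6.626e-34 / 3.1880e-07
= 2.0784e-27 kg*m/s

2.0784e-27


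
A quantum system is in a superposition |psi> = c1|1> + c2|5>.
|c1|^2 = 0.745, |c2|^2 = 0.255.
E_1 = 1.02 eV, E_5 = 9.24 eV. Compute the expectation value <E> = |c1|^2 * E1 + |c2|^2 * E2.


<E> = |c1|^2 * E1 + |c2|^2 * E2
= 0.745 * 1.02 + 0.255 * 9.24
= 0.7599 + 2.3562
= 3.1161 eV

3.1161


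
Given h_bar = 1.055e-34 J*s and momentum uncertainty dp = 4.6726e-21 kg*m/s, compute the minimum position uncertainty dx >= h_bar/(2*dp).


dx = h_bar / (2 * dp)
= 1.055e-34 / (2 * 4.6726e-21)
= 1.055e-34 / 9.3452e-21
= 1.1289e-14 m

1.1289e-14


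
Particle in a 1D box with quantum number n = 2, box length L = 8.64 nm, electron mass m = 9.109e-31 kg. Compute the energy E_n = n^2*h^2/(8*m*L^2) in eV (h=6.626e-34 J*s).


E = n^2 * h^2 / (8 * m * L^2)
= 2^2 * (6.626e-34)^2 / (8 * 9.109e-31 * (8.64e-9)^2)
= 4 * 4.3904e-67 / (8 * 9.109e-31 * 7.4650e-17)
= 3.2283e-21 J
= 0.0202 eV

0.0202


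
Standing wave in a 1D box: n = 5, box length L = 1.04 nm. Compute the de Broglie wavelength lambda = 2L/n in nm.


lambda = 2L / n
= 2 * 1.04 / 5
= 2.08 / 5
= 0.416 nm

0.416


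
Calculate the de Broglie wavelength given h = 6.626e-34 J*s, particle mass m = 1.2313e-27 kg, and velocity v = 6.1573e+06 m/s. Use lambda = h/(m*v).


lambda = h / (m * v)
= 6.626e-34 / (1.2313e-27 * 6.1573e+06)
= 6.626e-34 / 7.5815e-21
= 8.7397e-14 m

8.7397e-14


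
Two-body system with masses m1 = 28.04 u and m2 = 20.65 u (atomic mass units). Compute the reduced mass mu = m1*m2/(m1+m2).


mu = m1 * m2 / (m1 + m2)
= 28.04 * 20.65 / (28.04 + 20.65)
= 579.026 / 48.69
= 11.8921 u

11.8921


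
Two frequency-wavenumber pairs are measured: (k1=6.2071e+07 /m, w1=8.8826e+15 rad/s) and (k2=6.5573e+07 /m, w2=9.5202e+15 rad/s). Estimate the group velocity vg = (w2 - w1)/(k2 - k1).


vg = (w2 - w1) / (k2 - k1)
= (9.5202e+15 - 8.8826e+15) / (6.5573e+07 - 6.2071e+07)
= 6.3760e+14 / 3.5020e+06
= 1.8207e+08 m/s

1.8207e+08


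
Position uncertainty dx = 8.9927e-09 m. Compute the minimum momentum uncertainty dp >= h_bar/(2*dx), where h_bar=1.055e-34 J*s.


dp = h_bar / (2 * dx)
= 1.055e-34 / (2 * 8.9927e-09)
= 1.055e-34 / 1.7985e-08
= 5.8659e-27 kg*m/s

5.8659e-27


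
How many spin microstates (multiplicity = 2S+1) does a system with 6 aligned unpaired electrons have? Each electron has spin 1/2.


Total spin S = N * (1/2) = 6 * 0.5 = 3.0
Spin multiplicity = 2S + 1
= 2 * 3.0 + 1
= 7

7


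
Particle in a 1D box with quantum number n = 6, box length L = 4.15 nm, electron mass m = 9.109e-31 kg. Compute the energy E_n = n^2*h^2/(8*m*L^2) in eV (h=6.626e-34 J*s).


E = n^2 * h^2 / (8 * m * L^2)
= 6^2 * (6.626e-34)^2 / (8 * 9.109e-31 * (4.15e-9)^2)
= 36 * 4.3904e-67 / (8 * 9.109e-31 * 1.7223e-17)
= 1.2594e-19 J
= 0.7861 eV

0.7861


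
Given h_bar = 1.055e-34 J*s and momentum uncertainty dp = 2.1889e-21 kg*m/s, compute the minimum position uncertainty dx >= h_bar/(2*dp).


dx = h_bar / (2 * dp)
= 1.055e-34 / (2 * 2.1889e-21)
= 1.055e-34 / 4.3778e-21
= 2.4099e-14 m

2.4099e-14


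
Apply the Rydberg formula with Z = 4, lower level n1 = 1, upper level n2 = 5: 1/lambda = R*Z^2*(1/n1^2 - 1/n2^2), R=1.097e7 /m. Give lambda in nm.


1/lambda = R * Z^2 * (1/n1^2 - 1/n2^2)
= 1.097e7 * 4^2 * (1/1^2 - 1/5^2)
= 1.097e7 * 16 * (1.0 - 0.04)
= 1.6850e+08 /m
lambda = 1 / 1.6850e+08
= 5.9347 nm

5.9347


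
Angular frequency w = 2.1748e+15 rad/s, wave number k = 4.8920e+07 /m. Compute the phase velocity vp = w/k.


vp = w / k
= 2.1748e+15 / 4.8920e+07
= 4.4456e+07 m/s

4.4456e+07


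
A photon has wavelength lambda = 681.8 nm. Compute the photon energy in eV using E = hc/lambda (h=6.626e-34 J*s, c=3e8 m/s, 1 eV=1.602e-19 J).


E = hc / lambda
= (6.626e-34)(3e8) / (681.8e-9)
= 1.9878e-25 / 6.8180e-07
= 2.9155e-19 J
Converting to eV: 2.9155e-19 / 1.602e-19
= 1.8199 eV

1.8199


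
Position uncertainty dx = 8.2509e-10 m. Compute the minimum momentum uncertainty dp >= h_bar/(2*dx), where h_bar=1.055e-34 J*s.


dp = h_bar / (2 * dx)
= 1.055e-34 / (2 * 8.2509e-10)
= 1.055e-34 / 1.6502e-09
= 6.3932e-26 kg*m/s

6.3932e-26


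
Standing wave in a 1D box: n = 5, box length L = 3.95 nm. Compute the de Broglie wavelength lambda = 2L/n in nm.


lambda = 2L / n
= 2 * 3.95 / 5
= 7.9 / 5
= 1.58 nm

1.58


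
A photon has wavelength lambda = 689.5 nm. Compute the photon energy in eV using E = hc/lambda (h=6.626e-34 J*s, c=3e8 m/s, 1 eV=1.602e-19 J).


E = hc / lambda
= (6.626e-34)(3e8) / (689.5e-9)
= 1.9878e-25 / 6.8950e-07
= 2.8830e-19 J
Converting to eV: 2.8830e-19 / 1.602e-19
= 1.7996 eV

1.7996


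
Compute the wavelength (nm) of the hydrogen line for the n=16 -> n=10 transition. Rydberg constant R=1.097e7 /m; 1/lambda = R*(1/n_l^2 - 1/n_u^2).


1/lambda = R * (1/n_l^2 - 1/n_u^2)
= 1.097e7 * (1/10^2 - 1/16^2)
= 1.097e7 * (0.01 - 0.003906)
= 1.097e7 * 0.006094
= 6.6848e+04 /m
lambda = 1 / 6.6848e+04 = 14959.2128 nm

14959.2128


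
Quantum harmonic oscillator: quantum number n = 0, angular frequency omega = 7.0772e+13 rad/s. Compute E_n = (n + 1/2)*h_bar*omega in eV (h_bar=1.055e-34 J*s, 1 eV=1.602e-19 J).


E = (n + 1/2) * h_bar * omega
= (0 + 0.5) * 1.055e-34 * 7.0772e+13
= 0.5 * 7.4664e-21
= 3.7332e-21 J
= 0.0233 eV

0.0233


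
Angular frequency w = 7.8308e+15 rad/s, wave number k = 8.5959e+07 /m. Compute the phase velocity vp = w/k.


vp = w / k
= 7.8308e+15 / 8.5959e+07
= 9.1099e+07 m/s

9.1099e+07


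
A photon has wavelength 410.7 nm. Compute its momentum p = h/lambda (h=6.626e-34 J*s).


p = h / lambda
= 6.626e-34 / (410.7e-9)
= 6.626e-34 / 4.1070e-07
= 1.6133e-27 kg*m/s

1.6133e-27


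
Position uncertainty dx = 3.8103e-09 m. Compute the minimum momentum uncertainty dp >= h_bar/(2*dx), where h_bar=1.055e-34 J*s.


dp = h_bar / (2 * dx)
= 1.055e-34 / (2 * 3.8103e-09)
= 1.055e-34 / 7.6206e-09
= 1.3844e-26 kg*m/s

1.3844e-26


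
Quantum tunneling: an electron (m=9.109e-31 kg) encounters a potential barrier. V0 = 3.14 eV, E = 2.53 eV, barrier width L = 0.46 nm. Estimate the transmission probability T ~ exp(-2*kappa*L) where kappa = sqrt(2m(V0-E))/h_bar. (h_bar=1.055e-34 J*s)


V0 - E = 0.61 eV = 9.7722e-20 J
kappa = sqrt(2 * m * (V0-E)) / h_bar
= sqrt(2 * 9.109e-31 * 9.7722e-20) / 1.055e-34
= 3.9994e+09 /m
2*kappa*L = 2 * 3.9994e+09 * 0.46e-9
= 3.6794
T = exp(-3.6794) = 2.523707e-02

2.523707e-02


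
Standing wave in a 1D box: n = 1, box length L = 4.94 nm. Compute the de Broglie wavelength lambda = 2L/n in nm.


lambda = 2L / n
= 2 * 4.94 / 1
= 9.88 / 1
= 9.88 nm

9.88


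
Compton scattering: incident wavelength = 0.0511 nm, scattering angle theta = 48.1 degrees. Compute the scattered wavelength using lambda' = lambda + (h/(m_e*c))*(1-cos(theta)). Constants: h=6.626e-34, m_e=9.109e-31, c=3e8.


Compton wavelength: h/(m_e*c) = 2.4247e-12 m
d_lambda = 2.4247e-12 * (1 - cos(48.1 deg))
= 2.4247e-12 * 0.332167
= 8.0541e-13 m = 0.000805 nm
lambda' = 0.0511 + 0.000805
= 0.051905 nm

0.051905


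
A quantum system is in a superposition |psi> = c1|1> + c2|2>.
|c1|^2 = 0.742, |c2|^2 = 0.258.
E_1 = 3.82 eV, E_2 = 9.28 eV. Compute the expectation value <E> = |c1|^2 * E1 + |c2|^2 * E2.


<E> = |c1|^2 * E1 + |c2|^2 * E2
= 0.742 * 3.82 + 0.258 * 9.28
= 2.8344 + 2.3942
= 5.2287 eV

5.2287


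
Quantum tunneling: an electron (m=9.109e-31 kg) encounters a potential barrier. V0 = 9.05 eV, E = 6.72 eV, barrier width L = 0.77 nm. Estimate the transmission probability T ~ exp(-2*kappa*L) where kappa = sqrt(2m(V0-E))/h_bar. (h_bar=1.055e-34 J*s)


V0 - E = 2.33 eV = 3.7327e-19 J
kappa = sqrt(2 * m * (V0-E)) / h_bar
= sqrt(2 * 9.109e-31 * 3.7327e-19) / 1.055e-34
= 7.8164e+09 /m
2*kappa*L = 2 * 7.8164e+09 * 0.77e-9
= 12.0373
T = exp(-12.0373) = 5.919461e-06

5.919461e-06


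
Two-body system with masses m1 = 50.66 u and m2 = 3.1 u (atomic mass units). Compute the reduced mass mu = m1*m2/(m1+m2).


mu = m1 * m2 / (m1 + m2)
= 50.66 * 3.1 / (50.66 + 3.1)
= 157.046 / 53.76
= 2.9212 u

2.9212


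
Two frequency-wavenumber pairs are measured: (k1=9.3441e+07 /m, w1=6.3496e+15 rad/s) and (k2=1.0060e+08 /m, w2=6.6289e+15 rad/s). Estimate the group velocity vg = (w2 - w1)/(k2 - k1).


vg = (w2 - w1) / (k2 - k1)
= (6.6289e+15 - 6.3496e+15) / (1.0060e+08 - 9.3441e+07)
= 2.7930e+14 / 7.1590e+06
= 3.9014e+07 m/s

3.9014e+07


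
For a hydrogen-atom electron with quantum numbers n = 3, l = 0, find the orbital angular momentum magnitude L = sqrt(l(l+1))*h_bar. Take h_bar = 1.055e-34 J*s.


L = sqrt(l*(l+1)) * h_bar
= sqrt(0 * 1) * 1.055e-34
= sqrt(0) * 1.055e-34
= 0.0 * 1.055e-34
= 0.0000e+00 J*s

0.0000e+00


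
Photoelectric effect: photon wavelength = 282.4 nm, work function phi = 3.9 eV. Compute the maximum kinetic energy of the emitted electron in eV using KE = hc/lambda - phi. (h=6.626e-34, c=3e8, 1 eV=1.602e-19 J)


E_photon = hc / lambda
= (6.626e-34)(3e8) / (282.4e-9)
= 7.0390e-19 J
= 4.3939 eV
KE = E_photon - phi
= 4.3939 - 3.9
= 0.4939 eV

0.4939


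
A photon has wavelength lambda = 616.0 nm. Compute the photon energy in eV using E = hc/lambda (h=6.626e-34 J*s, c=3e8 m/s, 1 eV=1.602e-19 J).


E = hc / lambda
= (6.626e-34)(3e8) / (616.0e-9)
= 1.9878e-25 / 6.1600e-07
= 3.2269e-19 J
Converting to eV: 3.2269e-19 / 1.602e-19
= 2.0143 eV

2.0143


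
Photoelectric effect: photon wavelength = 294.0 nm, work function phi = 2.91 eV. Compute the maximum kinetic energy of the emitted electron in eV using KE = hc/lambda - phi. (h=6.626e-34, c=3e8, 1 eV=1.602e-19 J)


E_photon = hc / lambda
= (6.626e-34)(3e8) / (294.0e-9)
= 6.7612e-19 J
= 4.2205 eV
KE = E_photon - phi
= 4.2205 - 2.91
= 1.3105 eV

1.3105


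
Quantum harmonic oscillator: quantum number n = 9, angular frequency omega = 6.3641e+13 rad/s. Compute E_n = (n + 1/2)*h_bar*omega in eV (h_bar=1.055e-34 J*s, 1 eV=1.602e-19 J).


E = (n + 1/2) * h_bar * omega
= (9 + 0.5) * 1.055e-34 * 6.3641e+13
= 9.5 * 6.7141e-21
= 6.3784e-20 J
= 0.3982 eV

0.3982


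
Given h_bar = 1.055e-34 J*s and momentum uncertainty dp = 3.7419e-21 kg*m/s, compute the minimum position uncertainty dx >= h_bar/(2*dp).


dx = h_bar / (2 * dp)
= 1.055e-34 / (2 * 3.7419e-21)
= 1.055e-34 / 7.4838e-21
= 1.4097e-14 m

1.4097e-14


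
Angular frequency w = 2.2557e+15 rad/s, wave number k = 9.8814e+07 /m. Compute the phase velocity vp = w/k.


vp = w / k
= 2.2557e+15 / 9.8814e+07
= 2.2828e+07 m/s

2.2828e+07


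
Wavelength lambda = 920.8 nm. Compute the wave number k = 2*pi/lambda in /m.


k = 2 * pi / lambda
= 6.2832 / (920.8e-9)
= 6.2832 / 9.2080e-07
= 6.8236e+06 /m

6.8236e+06


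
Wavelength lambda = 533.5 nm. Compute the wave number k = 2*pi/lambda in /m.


k = 2 * pi / lambda
= 6.2832 / (533.5e-9)
= 6.2832 / 5.3350e-07
= 1.1777e+07 /m

1.1777e+07


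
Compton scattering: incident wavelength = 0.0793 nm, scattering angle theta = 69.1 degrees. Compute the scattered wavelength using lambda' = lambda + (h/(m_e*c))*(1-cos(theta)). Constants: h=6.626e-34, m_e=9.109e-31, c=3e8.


Compton wavelength: h/(m_e*c) = 2.4247e-12 m
d_lambda = 2.4247e-12 * (1 - cos(69.1 deg))
= 2.4247e-12 * 0.643262
= 1.5597e-12 m = 0.00156 nm
lambda' = 0.0793 + 0.00156
= 0.08086 nm

0.08086


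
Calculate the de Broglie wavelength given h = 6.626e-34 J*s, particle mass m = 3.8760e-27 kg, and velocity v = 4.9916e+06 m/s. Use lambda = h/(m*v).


lambda = h / (m * v)
= 6.626e-34 / (3.8760e-27 * 4.9916e+06)
= 6.626e-34 / 1.9347e-20
= 3.4247e-14 m

3.4247e-14


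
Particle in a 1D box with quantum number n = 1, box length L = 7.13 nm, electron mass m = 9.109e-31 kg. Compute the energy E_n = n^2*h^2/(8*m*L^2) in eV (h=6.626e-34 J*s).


E = n^2 * h^2 / (8 * m * L^2)
= 1^2 * (6.626e-34)^2 / (8 * 9.109e-31 * (7.13e-9)^2)
= 1 * 4.3904e-67 / (8 * 9.109e-31 * 5.0837e-17)
= 1.1851e-21 J
= 0.0074 eV

0.0074


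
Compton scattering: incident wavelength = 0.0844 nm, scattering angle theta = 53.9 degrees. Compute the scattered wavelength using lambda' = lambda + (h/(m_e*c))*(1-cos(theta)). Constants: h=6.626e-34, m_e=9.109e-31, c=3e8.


Compton wavelength: h/(m_e*c) = 2.4247e-12 m
d_lambda = 2.4247e-12 * (1 - cos(53.9 deg))
= 2.4247e-12 * 0.410804
= 9.9608e-13 m = 0.000996 nm
lambda' = 0.0844 + 0.000996
= 0.085396 nm

0.085396


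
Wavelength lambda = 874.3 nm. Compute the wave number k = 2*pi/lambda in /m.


k = 2 * pi / lambda
= 6.2832 / (874.3e-9)
= 6.2832 / 8.7430e-07
= 7.1865e+06 /m

7.1865e+06


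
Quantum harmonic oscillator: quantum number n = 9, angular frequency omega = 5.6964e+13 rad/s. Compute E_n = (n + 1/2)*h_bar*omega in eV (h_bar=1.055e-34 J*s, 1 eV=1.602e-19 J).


E = (n + 1/2) * h_bar * omega
= (9 + 0.5) * 1.055e-34 * 5.6964e+13
= 9.5 * 6.0097e-21
= 5.7092e-20 J
= 0.3564 eV

0.3564


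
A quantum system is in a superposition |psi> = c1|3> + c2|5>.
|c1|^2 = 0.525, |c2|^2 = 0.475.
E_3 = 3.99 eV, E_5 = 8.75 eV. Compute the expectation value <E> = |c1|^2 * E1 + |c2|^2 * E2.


<E> = |c1|^2 * E1 + |c2|^2 * E2
= 0.525 * 3.99 + 0.475 * 8.75
= 2.0948 + 4.1562
= 6.251 eV

6.251


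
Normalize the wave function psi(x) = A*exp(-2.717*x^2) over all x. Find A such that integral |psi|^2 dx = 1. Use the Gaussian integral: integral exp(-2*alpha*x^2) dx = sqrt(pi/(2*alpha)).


integral |psi|^2 dx = A^2 * sqrt(pi/(2*alpha)) = 1
A^2 = sqrt(2*alpha/pi)
= sqrt(2 * 2.717 / pi)
= 1.315179
A = sqrt(1.315179)
= 1.1468

1.1468


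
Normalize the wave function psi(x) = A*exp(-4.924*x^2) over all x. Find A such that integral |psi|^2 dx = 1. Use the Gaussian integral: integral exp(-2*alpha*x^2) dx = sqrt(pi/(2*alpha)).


integral |psi|^2 dx = A^2 * sqrt(pi/(2*alpha)) = 1
A^2 = sqrt(2*alpha/pi)
= sqrt(2 * 4.924 / pi)
= 1.770513
A = sqrt(1.770513)
= 1.3306

1.3306


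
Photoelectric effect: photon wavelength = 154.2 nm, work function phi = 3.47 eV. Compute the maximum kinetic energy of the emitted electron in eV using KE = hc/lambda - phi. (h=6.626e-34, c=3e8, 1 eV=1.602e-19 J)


E_photon = hc / lambda
= (6.626e-34)(3e8) / (154.2e-9)
= 1.2891e-18 J
= 8.0468 eV
KE = E_photon - phi
= 8.0468 - 3.47
= 4.5768 eV

4.5768


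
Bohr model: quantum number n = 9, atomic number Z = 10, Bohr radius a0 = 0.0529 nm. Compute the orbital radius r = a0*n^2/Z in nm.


r = a0 * n^2 / Z
= 0.0529 * 9^2 / 10
= 0.0529 * 81 / 10
= 0.4285 nm

0.4285


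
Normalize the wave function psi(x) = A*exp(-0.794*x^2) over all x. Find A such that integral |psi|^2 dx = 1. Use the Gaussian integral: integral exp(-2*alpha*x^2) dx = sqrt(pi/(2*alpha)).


integral |psi|^2 dx = A^2 * sqrt(pi/(2*alpha)) = 1
A^2 = sqrt(2*alpha/pi)
= sqrt(2 * 0.794 / pi)
= 0.710968
A = sqrt(0.710968)
= 0.8432

0.8432


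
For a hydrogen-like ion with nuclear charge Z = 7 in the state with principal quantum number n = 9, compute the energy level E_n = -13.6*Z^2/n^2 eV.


E_n = -13.6 * Z^2 / n^2
= -13.6 * 7^2 / 9^2
= -13.6 * 49 / 81
= -8.2272 eV

-8.2272


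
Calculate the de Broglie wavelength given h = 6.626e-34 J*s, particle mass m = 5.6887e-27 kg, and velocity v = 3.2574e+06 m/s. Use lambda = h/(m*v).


lambda = h / (m * v)
= 6.626e-34 / (5.6887e-27 * 3.2574e+06)
= 6.626e-34 / 1.8530e-20
= 3.5758e-14 m

3.5758e-14


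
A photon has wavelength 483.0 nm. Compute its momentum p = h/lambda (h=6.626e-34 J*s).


p = h / lambda
= 6.626e-34 / (483.0e-9)
= 6.626e-34 / 4.8300e-07
= 1.3718e-27 kg*m/s

1.3718e-27


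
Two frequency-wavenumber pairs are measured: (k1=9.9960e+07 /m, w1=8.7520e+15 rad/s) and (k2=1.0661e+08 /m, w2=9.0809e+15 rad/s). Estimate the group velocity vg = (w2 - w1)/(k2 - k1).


vg = (w2 - w1) / (k2 - k1)
= (9.0809e+15 - 8.7520e+15) / (1.0661e+08 - 9.9960e+07)
= 3.2890e+14 / 6.6500e+06
= 4.9459e+07 m/s

4.9459e+07


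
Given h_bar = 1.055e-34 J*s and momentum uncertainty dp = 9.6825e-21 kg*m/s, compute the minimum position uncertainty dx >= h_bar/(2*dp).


dx = h_bar / (2 * dp)
= 1.055e-34 / (2 * 9.6825e-21)
= 1.055e-34 / 1.9365e-20
= 5.4480e-15 m

5.4480e-15


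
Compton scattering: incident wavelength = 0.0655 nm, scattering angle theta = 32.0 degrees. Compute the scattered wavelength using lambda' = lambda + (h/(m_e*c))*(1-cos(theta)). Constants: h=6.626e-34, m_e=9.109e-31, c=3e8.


Compton wavelength: h/(m_e*c) = 2.4247e-12 m
d_lambda = 2.4247e-12 * (1 - cos(32.0 deg))
= 2.4247e-12 * 0.151952
= 3.6844e-13 m = 0.000368 nm
lambda' = 0.0655 + 0.000368
= 0.065868 nm

0.065868


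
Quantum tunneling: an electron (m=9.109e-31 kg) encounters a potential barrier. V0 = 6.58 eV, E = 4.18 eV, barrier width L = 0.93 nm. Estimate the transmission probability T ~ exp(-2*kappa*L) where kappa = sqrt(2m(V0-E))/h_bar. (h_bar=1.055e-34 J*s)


V0 - E = 2.4 eV = 3.8448e-19 J
kappa = sqrt(2 * m * (V0-E)) / h_bar
= sqrt(2 * 9.109e-31 * 3.8448e-19) / 1.055e-34
= 7.9330e+09 /m
2*kappa*L = 2 * 7.9330e+09 * 0.93e-9
= 14.7553
T = exp(-14.7553) = 3.907145e-07

3.907145e-07


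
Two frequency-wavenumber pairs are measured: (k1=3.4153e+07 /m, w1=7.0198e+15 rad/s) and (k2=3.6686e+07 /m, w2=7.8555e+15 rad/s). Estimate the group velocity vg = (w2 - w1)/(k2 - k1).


vg = (w2 - w1) / (k2 - k1)
= (7.8555e+15 - 7.0198e+15) / (3.6686e+07 - 3.4153e+07)
= 8.3570e+14 / 2.5330e+06
= 3.2992e+08 m/s

3.2992e+08


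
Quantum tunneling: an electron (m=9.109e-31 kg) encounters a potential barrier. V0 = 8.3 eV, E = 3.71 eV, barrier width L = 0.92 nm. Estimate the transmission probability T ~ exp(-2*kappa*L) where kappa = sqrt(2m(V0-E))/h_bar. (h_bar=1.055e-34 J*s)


V0 - E = 4.59 eV = 7.3532e-19 J
kappa = sqrt(2 * m * (V0-E)) / h_bar
= sqrt(2 * 9.109e-31 * 7.3532e-19) / 1.055e-34
= 1.0971e+10 /m
2*kappa*L = 2 * 1.0971e+10 * 0.92e-9
= 20.1861
T = exp(-20.1861) = 1.711079e-09

1.711079e-09


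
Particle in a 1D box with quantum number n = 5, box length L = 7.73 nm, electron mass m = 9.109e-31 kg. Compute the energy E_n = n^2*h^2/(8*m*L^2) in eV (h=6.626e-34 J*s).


E = n^2 * h^2 / (8 * m * L^2)
= 5^2 * (6.626e-34)^2 / (8 * 9.109e-31 * (7.73e-9)^2)
= 25 * 4.3904e-67 / (8 * 9.109e-31 * 5.9753e-17)
= 2.5207e-20 J
= 0.1573 eV

0.1573


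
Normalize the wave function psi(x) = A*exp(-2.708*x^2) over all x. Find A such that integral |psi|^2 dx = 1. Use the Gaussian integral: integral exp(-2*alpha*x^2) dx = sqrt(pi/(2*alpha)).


integral |psi|^2 dx = A^2 * sqrt(pi/(2*alpha)) = 1
A^2 = sqrt(2*alpha/pi)
= sqrt(2 * 2.708 / pi)
= 1.312999
A = sqrt(1.312999)
= 1.1459

1.1459


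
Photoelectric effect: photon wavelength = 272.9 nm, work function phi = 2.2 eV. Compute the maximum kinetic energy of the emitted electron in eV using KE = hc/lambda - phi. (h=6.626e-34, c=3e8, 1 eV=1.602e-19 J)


E_photon = hc / lambda
= (6.626e-34)(3e8) / (272.9e-9)
= 7.2840e-19 J
= 4.5468 eV
KE = E_photon - phi
= 4.5468 - 2.2
= 2.3468 eV

2.3468


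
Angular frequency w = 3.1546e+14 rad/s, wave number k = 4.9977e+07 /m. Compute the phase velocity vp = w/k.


vp = w / k
= 3.1546e+14 / 4.9977e+07
= 6.3121e+06 m/s

6.3121e+06


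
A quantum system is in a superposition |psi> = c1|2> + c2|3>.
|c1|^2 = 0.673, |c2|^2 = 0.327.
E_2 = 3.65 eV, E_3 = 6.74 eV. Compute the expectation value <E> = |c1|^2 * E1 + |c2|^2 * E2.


<E> = |c1|^2 * E1 + |c2|^2 * E2
= 0.673 * 3.65 + 0.327 * 6.74
= 2.4565 + 2.204
= 4.6604 eV

4.6604


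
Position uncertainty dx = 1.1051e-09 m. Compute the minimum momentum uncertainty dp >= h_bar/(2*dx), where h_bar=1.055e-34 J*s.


dp = h_bar / (2 * dx)
= 1.055e-34 / (2 * 1.1051e-09)
= 1.055e-34 / 2.2102e-09
= 4.7733e-26 kg*m/s

4.7733e-26


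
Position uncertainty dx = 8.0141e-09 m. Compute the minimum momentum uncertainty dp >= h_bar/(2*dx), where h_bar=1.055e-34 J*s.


dp = h_bar / (2 * dx)
= 1.055e-34 / (2 * 8.0141e-09)
= 1.055e-34 / 1.6028e-08
= 6.5821e-27 kg*m/s

6.5821e-27


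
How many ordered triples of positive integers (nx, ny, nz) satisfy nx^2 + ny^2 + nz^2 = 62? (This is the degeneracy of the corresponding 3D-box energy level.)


Enumerate all (nx, ny, nz) with nx^2 + ny^2 + nz^2 = 62:
(1,5,6)
(1,6,5)
(2,3,7)
(2,7,3)
(3,2,7)
(3,7,2)
(5,1,6)
(5,6,1)
(6,1,5)
(6,5,1)
(7,2,3)
(7,3,2)
Total degeneracy = 12

12


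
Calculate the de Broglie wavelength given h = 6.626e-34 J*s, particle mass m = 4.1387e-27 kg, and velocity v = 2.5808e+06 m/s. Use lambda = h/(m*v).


lambda = h / (m * v)
= 6.626e-34 / (4.1387e-27 * 2.5808e+06)
= 6.626e-34 / 1.0681e-20
= 6.2034e-14 m

6.2034e-14


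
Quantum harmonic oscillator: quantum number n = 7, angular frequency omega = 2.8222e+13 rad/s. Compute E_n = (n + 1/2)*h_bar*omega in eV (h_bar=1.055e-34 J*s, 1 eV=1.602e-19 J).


E = (n + 1/2) * h_bar * omega
= (7 + 0.5) * 1.055e-34 * 2.8222e+13
= 7.5 * 2.9774e-21
= 2.2331e-20 J
= 0.1394 eV

0.1394


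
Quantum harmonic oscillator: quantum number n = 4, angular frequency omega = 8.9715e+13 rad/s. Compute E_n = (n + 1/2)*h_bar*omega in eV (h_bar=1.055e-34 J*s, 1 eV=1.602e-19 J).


E = (n + 1/2) * h_bar * omega
= (4 + 0.5) * 1.055e-34 * 8.9715e+13
= 4.5 * 9.4649e-21
= 4.2592e-20 J
= 0.2659 eV

0.2659


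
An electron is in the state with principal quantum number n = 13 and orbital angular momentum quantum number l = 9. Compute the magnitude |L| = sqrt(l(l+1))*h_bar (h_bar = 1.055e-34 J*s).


L = sqrt(l*(l+1)) * h_bar
= sqrt(9 * 10) * 1.055e-34
= sqrt(90) * 1.055e-34
= 9.4868 * 1.055e-34
= 1.0009e-33 J*s

1.0009e-33


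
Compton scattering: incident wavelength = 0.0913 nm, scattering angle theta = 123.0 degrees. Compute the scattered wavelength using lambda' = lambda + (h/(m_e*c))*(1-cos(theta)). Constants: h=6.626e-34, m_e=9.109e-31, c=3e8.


Compton wavelength: h/(m_e*c) = 2.4247e-12 m
d_lambda = 2.4247e-12 * (1 - cos(123.0 deg))
= 2.4247e-12 * 1.544639
= 3.7453e-12 m = 0.003745 nm
lambda' = 0.0913 + 0.003745
= 0.095045 nm

0.095045


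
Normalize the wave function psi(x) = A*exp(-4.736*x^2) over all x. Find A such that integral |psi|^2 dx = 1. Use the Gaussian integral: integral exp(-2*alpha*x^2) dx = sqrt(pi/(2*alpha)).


integral |psi|^2 dx = A^2 * sqrt(pi/(2*alpha)) = 1
A^2 = sqrt(2*alpha/pi)
= sqrt(2 * 4.736 / pi)
= 1.736385
A = sqrt(1.736385)
= 1.3177

1.3177


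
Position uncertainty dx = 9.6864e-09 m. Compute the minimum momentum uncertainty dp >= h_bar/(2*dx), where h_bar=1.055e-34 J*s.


dp = h_bar / (2 * dx)
= 1.055e-34 / (2 * 9.6864e-09)
= 1.055e-34 / 1.9373e-08
= 5.4458e-27 kg*m/s

5.4458e-27


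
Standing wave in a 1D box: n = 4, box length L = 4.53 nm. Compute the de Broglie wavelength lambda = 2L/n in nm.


lambda = 2L / n
= 2 * 4.53 / 4
= 9.06 / 4
= 2.265 nm

2.265


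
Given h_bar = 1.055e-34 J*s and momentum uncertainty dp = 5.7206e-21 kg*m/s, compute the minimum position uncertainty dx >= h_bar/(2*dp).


dx = h_bar / (2 * dp)
= 1.055e-34 / (2 * 5.7206e-21)
= 1.055e-34 / 1.1441e-20
= 9.2211e-15 m

9.2211e-15


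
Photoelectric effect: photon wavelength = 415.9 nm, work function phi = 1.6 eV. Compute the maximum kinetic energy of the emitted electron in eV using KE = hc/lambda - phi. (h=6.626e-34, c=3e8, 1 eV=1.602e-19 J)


E_photon = hc / lambda
= (6.626e-34)(3e8) / (415.9e-9)
= 4.7795e-19 J
= 2.9835 eV
KE = E_photon - phi
= 2.9835 - 1.6
= 1.3835 eV

1.3835


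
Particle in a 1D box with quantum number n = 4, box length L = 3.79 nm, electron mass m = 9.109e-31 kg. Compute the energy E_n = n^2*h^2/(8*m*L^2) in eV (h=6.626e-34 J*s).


E = n^2 * h^2 / (8 * m * L^2)
= 4^2 * (6.626e-34)^2 / (8 * 9.109e-31 * (3.79e-9)^2)
= 16 * 4.3904e-67 / (8 * 9.109e-31 * 1.4364e-17)
= 6.7109e-20 J
= 0.4189 eV

0.4189


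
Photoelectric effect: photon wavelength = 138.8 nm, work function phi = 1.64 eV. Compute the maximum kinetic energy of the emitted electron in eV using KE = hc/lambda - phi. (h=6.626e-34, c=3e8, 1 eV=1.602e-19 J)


E_photon = hc / lambda
= (6.626e-34)(3e8) / (138.8e-9)
= 1.4321e-18 J
= 8.9397 eV
KE = E_photon - phi
= 8.9397 - 1.64
= 7.2997 eV

7.2997


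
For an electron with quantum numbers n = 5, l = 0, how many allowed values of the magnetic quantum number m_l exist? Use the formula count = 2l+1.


m_l ranges from -l to +l in integer steps
So m_l goes from -0 to +0
Count = 2l + 1 = 2*0 + 1
= 1

1


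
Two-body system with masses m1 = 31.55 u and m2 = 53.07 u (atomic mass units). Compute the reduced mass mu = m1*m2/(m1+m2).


mu = m1 * m2 / (m1 + m2)
= 31.55 * 53.07 / (31.55 + 53.07)
= 1674.3585 / 84.62
= 19.7868 u

19.7868


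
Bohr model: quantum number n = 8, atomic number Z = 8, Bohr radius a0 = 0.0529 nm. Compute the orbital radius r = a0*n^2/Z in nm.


r = a0 * n^2 / Z
= 0.0529 * 8^2 / 8
= 0.0529 * 64 / 8
= 0.4232 nm

0.4232


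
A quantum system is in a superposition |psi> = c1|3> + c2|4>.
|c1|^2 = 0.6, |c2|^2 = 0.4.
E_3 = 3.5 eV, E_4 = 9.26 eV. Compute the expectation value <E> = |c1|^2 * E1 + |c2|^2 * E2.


<E> = |c1|^2 * E1 + |c2|^2 * E2
= 0.6 * 3.5 + 0.4 * 9.26
= 2.1 + 3.704
= 5.804 eV

5.804


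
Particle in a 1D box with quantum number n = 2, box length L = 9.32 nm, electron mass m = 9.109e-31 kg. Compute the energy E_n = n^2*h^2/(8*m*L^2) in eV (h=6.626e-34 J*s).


E = n^2 * h^2 / (8 * m * L^2)
= 2^2 * (6.626e-34)^2 / (8 * 9.109e-31 * (9.32e-9)^2)
= 4 * 4.3904e-67 / (8 * 9.109e-31 * 8.6862e-17)
= 2.7744e-21 J
= 0.0173 eV

0.0173


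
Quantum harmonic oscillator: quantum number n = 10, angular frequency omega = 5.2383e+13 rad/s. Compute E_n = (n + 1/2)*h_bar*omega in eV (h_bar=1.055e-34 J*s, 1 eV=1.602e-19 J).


E = (n + 1/2) * h_bar * omega
= (10 + 0.5) * 1.055e-34 * 5.2383e+13
= 10.5 * 5.5264e-21
= 5.8027e-20 J
= 0.3622 eV

0.3622


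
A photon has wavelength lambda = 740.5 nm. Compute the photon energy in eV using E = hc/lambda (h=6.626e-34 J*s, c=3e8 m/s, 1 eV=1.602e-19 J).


E = hc / lambda
= (6.626e-34)(3e8) / (740.5e-9)
= 1.9878e-25 / 7.4050e-07
= 2.6844e-19 J
Converting to eV: 2.6844e-19 / 1.602e-19
= 1.6757 eV

1.6757


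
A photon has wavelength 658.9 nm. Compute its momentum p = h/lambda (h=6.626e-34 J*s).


p = h / lambda
= 6.626e-34 / (658.9e-9)
= 6.626e-34 / 6.5890e-07
= 1.0056e-27 kg*m/s

1.0056e-27


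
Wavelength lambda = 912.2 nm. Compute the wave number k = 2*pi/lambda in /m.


k = 2 * pi / lambda
= 6.2832 / (912.2e-9)
= 6.2832 / 9.1220e-07
= 6.8879e+06 /m

6.8879e+06


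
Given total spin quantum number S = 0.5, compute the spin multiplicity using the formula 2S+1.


Spin multiplicity = 2S + 1
= 2 * 0.5 + 1
= 1.0 + 1
= 2

2


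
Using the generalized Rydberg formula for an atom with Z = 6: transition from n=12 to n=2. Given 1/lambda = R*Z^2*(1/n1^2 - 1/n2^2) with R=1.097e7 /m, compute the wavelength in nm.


1/lambda = R * Z^2 * (1/n1^2 - 1/n2^2)
= 1.097e7 * 6^2 * (1/2^2 - 1/12^2)
= 1.097e7 * 36 * (0.25 - 0.006944)
= 9.5988e+07 /m
lambda = 1 / 9.5988e+07
= 10.418 nm

10.418


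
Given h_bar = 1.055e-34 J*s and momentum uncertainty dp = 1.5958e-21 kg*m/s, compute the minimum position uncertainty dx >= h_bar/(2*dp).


dx = h_bar / (2 * dp)
= 1.055e-34 / (2 * 1.5958e-21)
= 1.055e-34 / 3.1916e-21
= 3.3056e-14 m

3.3056e-14
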